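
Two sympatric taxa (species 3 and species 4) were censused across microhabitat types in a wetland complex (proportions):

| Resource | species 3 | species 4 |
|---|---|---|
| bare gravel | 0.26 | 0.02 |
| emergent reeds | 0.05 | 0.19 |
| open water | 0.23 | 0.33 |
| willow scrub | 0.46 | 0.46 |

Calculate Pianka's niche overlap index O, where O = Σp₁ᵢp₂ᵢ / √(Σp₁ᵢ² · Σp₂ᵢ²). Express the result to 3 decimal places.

0.874

Σ p₁ᵢp₂ᵢ = 0.0052 + 0.0095 + 0.0759 + 0.2116 = 0.3022
Σp_1ᵢ² = 0.26² + 0.05² + 0.23² + 0.46² = 0.0676 + 0.0025 + 0.0529 + 0.2116 = 0.3346
Σp_2ᵢ² = 0.02² + 0.19² + 0.33² + 0.46² = 0.0004 + 0.0361 + 0.1089 + 0.2116 = 0.3570
O = 0.3022 / √(0.3346 × 0.3570) = 0.3022 / 0.345619 = 0.87437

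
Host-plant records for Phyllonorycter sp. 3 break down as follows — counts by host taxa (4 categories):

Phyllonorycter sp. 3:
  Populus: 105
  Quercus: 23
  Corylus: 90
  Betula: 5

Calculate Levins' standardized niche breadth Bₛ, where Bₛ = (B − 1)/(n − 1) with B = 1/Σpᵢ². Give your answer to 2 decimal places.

Proportions for Phyllonorycter sp. 3 (n=223): 105/223=0.4709, 23/223=0.1031, 90/223=0.4036, 5/223=0.0224
Σpᵢ² = 0.4709² + 0.1031² + 0.4036² + 0.0224² = 0.221747 + 0.010630 + 0.162893 + 0.000502 = 0.395772
B = 1 / 0.395772 = 2.5267
Bₛ = (B − 1)/(n − 1) = (2.5267 − 1)/(4 − 1) = 1.5267/3 = 0.5089

0.51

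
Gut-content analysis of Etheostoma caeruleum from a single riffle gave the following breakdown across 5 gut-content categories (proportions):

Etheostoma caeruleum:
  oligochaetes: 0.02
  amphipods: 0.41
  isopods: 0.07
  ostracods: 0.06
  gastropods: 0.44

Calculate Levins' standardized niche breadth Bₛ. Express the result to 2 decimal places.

Σpᵢ² = 0.02² + 0.41² + 0.07² + 0.06² + 0.44² = 0.0004 + 0.1681 + 0.0049 + 0.0036 + 0.1936 = 0.3706
B = 1 / 0.3706 = 2.6983
Bₛ = (B − 1)/(n − 1) = (2.6983 − 1)/(5 − 1) = 1.6983/4 = 0.4246

0.42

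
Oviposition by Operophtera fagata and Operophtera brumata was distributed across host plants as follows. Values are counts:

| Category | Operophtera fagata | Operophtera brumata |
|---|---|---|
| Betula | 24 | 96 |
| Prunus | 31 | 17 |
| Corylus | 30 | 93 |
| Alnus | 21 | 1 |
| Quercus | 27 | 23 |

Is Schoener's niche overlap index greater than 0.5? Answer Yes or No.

Proportions for Operophtera fagata (n=133): 24/133=0.1805, 31/133=0.2331, 30/133=0.2256, 21/133=0.1579, 27/133=0.2030
Proportions for Operophtera brumata (n=230): 96/230=0.4174, 17/230=0.0739, 93/230=0.4043, 1/230=0.0043, 23/230=0.1000
Σ|p₁ᵢ − p₂ᵢ| = 0.2369 + 0.1592 + 0.1787 + 0.1536 + 0.1030 = 0.8314
D = 1 − ½ × 0.8314 = 1 − 0.41570 = 0.58430
D = 0.58430 > 0.5 → Yes.

Yes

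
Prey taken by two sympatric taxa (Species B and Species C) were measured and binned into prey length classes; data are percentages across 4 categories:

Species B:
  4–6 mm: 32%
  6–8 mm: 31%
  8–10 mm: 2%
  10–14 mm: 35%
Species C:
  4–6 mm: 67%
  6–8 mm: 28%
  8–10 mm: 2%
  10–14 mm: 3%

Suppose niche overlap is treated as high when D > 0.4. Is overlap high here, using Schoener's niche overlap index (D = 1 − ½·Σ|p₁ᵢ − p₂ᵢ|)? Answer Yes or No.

Yes

Convert percentages to proportions (divide by 100).
Σ|p₁ᵢ − p₂ᵢ| = 0.35 + 0.03 + 0.00 + 0.32 = 0.70
D = 1 − ½ × 0.70 = 1 − 0.350 = 0.6500
D = 0.6500 > 0.4 → Yes.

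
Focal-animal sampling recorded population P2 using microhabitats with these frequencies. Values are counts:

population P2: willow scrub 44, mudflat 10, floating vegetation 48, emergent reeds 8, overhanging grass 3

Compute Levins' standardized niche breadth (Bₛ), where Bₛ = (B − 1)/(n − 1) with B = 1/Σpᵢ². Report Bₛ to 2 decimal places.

0.47

Proportions for population P2 (n=113): 44/113=0.3894, 10/113=0.0885, 48/113=0.4248, 8/113=0.0708, 3/113=0.0265
Σpᵢ² = 0.3894² + 0.0885² + 0.4248² + 0.0708² + 0.0265² = 0.151632 + 0.007832 + 0.180455 + 0.005013 + 0.000702 = 0.345634
B = 1 / 0.345634 = 2.8932
Bₛ = (B − 1)/(n − 1) = (2.8932 − 1)/(5 − 1) = 1.8932/4 = 0.4733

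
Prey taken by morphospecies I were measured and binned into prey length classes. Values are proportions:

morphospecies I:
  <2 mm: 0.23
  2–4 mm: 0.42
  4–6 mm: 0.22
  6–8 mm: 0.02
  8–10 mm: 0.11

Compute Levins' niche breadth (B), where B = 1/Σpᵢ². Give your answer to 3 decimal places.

3.446

Σpᵢ² = 0.23² + 0.42² + 0.22² + 0.02² + 0.11² = 0.0529 + 0.1764 + 0.0484 + 0.0004 + 0.0121 = 0.2902
B = 1 / 0.2902 = 3.44590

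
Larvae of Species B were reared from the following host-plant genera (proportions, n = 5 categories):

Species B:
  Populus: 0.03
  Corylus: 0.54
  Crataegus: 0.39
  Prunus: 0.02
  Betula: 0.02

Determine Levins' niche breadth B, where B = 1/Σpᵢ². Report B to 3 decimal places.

Σpᵢ² = 0.03² + 0.54² + 0.39² + 0.02² + 0.02² = 0.0009 + 0.2916 + 0.1521 + 0.0004 + 0.0004 = 0.4454
B = 1 / 0.4454 = 2.24517

2.245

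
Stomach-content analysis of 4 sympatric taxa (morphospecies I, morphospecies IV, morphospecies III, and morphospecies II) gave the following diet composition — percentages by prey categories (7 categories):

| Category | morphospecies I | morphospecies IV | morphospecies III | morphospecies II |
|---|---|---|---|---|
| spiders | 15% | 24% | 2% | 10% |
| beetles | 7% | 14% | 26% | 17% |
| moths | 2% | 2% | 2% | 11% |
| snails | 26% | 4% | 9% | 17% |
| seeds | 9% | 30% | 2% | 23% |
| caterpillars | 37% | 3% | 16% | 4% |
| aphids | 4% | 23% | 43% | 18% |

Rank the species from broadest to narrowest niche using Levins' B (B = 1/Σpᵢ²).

Convert percentages to proportions (divide by 100).
Σp_Iᵢ² = 0.15² + 0.07² + 0.02² + 0.26² + 0.09² + 0.37² + 0.04² = 0.0225 + 0.0049 + 0.0004 + 0.0676 + 0.0081 + 0.1369 + 0.0016 = 0.2420
B_I = 1 / 0.2420 = 4.1322
Σp_IVᵢ² = 0.24² + 0.14² + 0.02² + 0.04² + 0.30² + 0.03² + 0.23² = 0.0576 + 0.0196 + 0.0004 + 0.0016 + 0.0900 + 0.0009 + 0.0529 = 0.2230
B_IV = 1 / 0.2230 = 4.4843
Σp_IIIᵢ² = 0.02² + 0.26² + 0.02² + 0.09² + 0.02² + 0.16² + 0.43² = 0.0004 + 0.0676 + 0.0004 + 0.0081 + 0.0004 + 0.0256 + 0.1849 = 0.2874
B_III = 1 / 0.2874 = 3.4795
Σp_IIᵢ² = 0.10² + 0.17² + 0.11² + 0.17² + 0.23² + 0.04² + 0.18² = 0.0100 + 0.0289 + 0.0121 + 0.0289 + 0.0529 + 0.0016 + 0.0324 = 0.1668
B_II = 1 / 0.1668 = 5.9952
Ranking by B (broadest → narrowest): morphospecies II (6.00) > morphospecies IV (4.48) > morphospecies I (4.13) > morphospecies III (3.48)

morphospecies II > morphospecies IV > morphospecies I > morphospecies III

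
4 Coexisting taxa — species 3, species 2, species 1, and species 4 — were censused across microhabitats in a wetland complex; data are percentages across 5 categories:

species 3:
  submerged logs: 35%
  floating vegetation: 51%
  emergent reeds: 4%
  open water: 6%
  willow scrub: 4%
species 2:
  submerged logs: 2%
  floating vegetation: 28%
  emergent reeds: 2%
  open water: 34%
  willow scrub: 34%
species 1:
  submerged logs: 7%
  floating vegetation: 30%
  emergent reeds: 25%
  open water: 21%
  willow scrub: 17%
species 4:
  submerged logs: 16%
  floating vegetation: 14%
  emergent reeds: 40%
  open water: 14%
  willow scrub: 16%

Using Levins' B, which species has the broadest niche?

species 1

Convert percentages to proportions (divide by 100).
Σp_3ᵢ² = 0.35² + 0.51² + 0.04² + 0.06² + 0.04² = 0.1225 + 0.2601 + 0.0016 + 0.0036 + 0.0016 = 0.3894
B_3 = 1 / 0.3894 = 2.5681
Σp_2ᵢ² = 0.02² + 0.28² + 0.02² + 0.34² + 0.34² = 0.0004 + 0.0784 + 0.0004 + 0.1156 + 0.1156 = 0.3104
B_2 = 1 / 0.3104 = 3.2216
Σp_1ᵢ² = 0.07² + 0.30² + 0.25² + 0.21² + 0.17² = 0.0049 + 0.0900 + 0.0625 + 0.0441 + 0.0289 = 0.2304
B_1 = 1 / 0.2304 = 4.3403
Σp_4ᵢ² = 0.16² + 0.14² + 0.40² + 0.14² + 0.16² = 0.0256 + 0.0196 + 0.1600 + 0.0196 + 0.0256 = 0.2504
B_4 = 1 / 0.2504 = 3.9936
Highest B → broadest niche (most generalist): species 1 (B = 4.34).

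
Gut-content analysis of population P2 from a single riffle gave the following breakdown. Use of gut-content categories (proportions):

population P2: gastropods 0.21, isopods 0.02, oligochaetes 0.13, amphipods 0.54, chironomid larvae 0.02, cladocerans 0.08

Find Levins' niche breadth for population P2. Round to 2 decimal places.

2.78

Σpᵢ² = 0.21² + 0.02² + 0.13² + 0.54² + 0.02² + 0.08² = 0.0441 + 0.0004 + 0.0169 + 0.2916 + 0.0004 + 0.0064 = 0.3598
B = 1 / 0.3598 = 2.7793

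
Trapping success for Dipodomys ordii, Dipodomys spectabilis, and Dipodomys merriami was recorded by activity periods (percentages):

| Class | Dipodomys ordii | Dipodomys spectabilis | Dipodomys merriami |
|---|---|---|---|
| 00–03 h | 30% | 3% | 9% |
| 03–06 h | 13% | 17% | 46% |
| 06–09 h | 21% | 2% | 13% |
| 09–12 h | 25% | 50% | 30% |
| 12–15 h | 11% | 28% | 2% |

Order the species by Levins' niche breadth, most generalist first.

Dipodomys ordii > Dipodomys merriami > Dipodomys spectabilis

Convert percentages to proportions (divide by 100).
Σp_ordiᵢ² = 0.30² + 0.13² + 0.21² + 0.25² + 0.11² = 0.0900 + 0.0169 + 0.0441 + 0.0625 + 0.0121 = 0.2256
B_ordi = 1 / 0.2256 = 4.4326
Σp_specᵢ² = 0.03² + 0.17² + 0.02² + 0.50² + 0.28² = 0.0009 + 0.0289 + 0.0004 + 0.2500 + 0.0784 = 0.3586
B_spec = 1 / 0.3586 = 2.7886
Σp_merrᵢ² = 0.09² + 0.46² + 0.13² + 0.30² + 0.02² = 0.0081 + 0.2116 + 0.0169 + 0.0900 + 0.0004 = 0.3270
B_merr = 1 / 0.3270 = 3.0581
Ranking by B (broadest → narrowest): Dipodomys ordii (4.43) > Dipodomys merriami (3.06) > Dipodomys spectabilis (2.79)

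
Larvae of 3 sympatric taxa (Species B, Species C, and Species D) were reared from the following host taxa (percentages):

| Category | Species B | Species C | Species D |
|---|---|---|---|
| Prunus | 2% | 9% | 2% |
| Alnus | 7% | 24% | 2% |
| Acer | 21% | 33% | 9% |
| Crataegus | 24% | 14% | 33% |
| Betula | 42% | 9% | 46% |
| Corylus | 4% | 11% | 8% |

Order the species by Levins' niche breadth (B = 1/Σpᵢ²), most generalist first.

Species C > Species B > Species D

Convert percentages to proportions (divide by 100).
Σp_Bᵢ² = 0.02² + 0.07² + 0.21² + 0.24² + 0.42² + 0.04² = 0.0004 + 0.0049 + 0.0441 + 0.0576 + 0.1764 + 0.0016 = 0.2850
B_B = 1 / 0.2850 = 3.5088
Σp_Cᵢ² = 0.09² + 0.24² + 0.33² + 0.14² + 0.09² + 0.11² = 0.0081 + 0.0576 + 0.1089 + 0.0196 + 0.0081 + 0.0121 = 0.2144
B_C = 1 / 0.2144 = 4.6642
Σp_Dᵢ² = 0.02² + 0.02² + 0.09² + 0.33² + 0.46² + 0.08² = 0.0004 + 0.0004 + 0.0081 + 0.1089 + 0.2116 + 0.0064 = 0.3358
B_D = 1 / 0.3358 = 2.9780
Ranking by B (broadest → narrowest): Species C (4.66) > Species B (3.51) > Species D (2.98)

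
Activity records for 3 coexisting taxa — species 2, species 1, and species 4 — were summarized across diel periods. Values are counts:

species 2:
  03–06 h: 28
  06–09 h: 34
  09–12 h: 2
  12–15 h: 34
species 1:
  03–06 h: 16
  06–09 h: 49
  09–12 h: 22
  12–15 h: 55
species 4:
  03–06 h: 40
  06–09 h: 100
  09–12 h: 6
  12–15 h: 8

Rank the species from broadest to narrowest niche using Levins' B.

species 1 > species 2 > species 4

Proportions for species 2 (n=98): 28/98=0.2857, 34/98=0.3469, 2/98=0.0204, 34/98=0.3469
Proportions for species 1 (n=142): 16/142=0.1127, 49/142=0.3451, 22/142=0.1549, 55/142=0.3873
Proportions for species 4 (n=154): 40/154=0.2597, 100/154=0.6494, 6/154=0.0390, 8/154=0.0519
Σp_2ᵢ² = 0.2857² + 0.3469² + 0.0204² + 0.3469² = 0.081624 + 0.120340 + 0.000416 + 0.120340 = 0.322720
B_2 = 1 / 0.322720 = 3.0987
Σp_1ᵢ² = 0.1127² + 0.3451² + 0.1549² + 0.3873² = 0.012701 + 0.119094 + 0.023994 + 0.150001 = 0.305790
B_1 = 1 / 0.305790 = 3.2702
Σp_4ᵢ² = 0.2597² + 0.6494² + 0.0390² + 0.0519² = 0.067444 + 0.421720 + 0.001521 + 0.002694 = 0.493379
B_4 = 1 / 0.493379 = 2.0268
Ranking by B (broadest → narrowest): species 1 (3.27) > species 2 (3.10) > species 4 (2.03)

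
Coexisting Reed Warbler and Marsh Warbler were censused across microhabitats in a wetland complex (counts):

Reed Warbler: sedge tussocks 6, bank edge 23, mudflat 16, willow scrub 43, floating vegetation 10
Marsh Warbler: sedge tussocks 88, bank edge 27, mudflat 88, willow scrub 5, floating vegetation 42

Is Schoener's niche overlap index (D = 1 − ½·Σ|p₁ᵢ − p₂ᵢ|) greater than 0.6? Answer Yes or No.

No

Proportions for Reed Warbler (n=98): 6/98=0.0612, 23/98=0.2347, 16/98=0.1633, 43/98=0.4388, 10/98=0.1020
Proportions for Marsh Warbler (n=250): 88/250=0.3520, 27/250=0.1080, 88/250=0.3520, 5/250=0.0200, 42/250=0.1680
Σ|p₁ᵢ − p₂ᵢ| = 0.2908 + 0.1267 + 0.1887 + 0.4188 + 0.0660 = 1.0910
D = 1 − ½ × 1.0910 = 1 − 0.54550 = 0.45450
D = 0.45450 < 0.6 → No.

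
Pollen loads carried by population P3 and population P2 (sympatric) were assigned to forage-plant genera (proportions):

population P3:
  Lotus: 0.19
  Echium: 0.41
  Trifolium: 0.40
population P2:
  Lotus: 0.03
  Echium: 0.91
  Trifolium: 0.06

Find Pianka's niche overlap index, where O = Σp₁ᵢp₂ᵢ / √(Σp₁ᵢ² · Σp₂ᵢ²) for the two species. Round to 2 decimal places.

Σ p₁ᵢp₂ᵢ = 0.0057 + 0.3731 + 0.0240 = 0.4028
Σp_1ᵢ² = 0.19² + 0.41² + 0.40² = 0.0361 + 0.1681 + 0.1600 = 0.3642
Σp_2ᵢ² = 0.03² + 0.91² + 0.06² = 0.0009 + 0.8281 + 0.0036 = 0.8326
O = 0.4028 / √(0.3642 × 0.8326) = 0.4028 / 0.55067 = 0.7315

0.73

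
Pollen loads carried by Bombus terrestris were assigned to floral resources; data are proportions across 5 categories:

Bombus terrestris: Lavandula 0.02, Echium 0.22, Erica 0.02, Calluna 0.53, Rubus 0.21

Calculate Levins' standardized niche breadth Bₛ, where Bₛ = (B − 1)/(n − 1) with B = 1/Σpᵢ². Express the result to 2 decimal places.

Σpᵢ² = 0.02² + 0.22² + 0.02² + 0.53² + 0.21² = 0.0004 + 0.0484 + 0.0004 + 0.2809 + 0.0441 = 0.3742
B = 1 / 0.3742 = 2.6724
Bₛ = (B − 1)/(n − 1) = (2.6724 − 1)/(5 − 1) = 1.6724/4 = 0.4181

0.42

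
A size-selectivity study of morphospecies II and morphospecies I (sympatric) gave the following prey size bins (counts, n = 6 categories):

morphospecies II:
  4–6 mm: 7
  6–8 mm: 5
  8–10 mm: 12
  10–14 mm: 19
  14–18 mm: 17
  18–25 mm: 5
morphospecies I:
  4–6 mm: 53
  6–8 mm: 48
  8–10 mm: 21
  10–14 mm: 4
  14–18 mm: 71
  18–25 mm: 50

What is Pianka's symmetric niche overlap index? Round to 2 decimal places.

Proportions for morphospecies II (n=65): 7/65=0.1077, 5/65=0.0769, 12/65=0.1846, 19/65=0.2923, 17/65=0.2615, 5/65=0.0769
Proportions for morphospecies I (n=247): 53/247=0.2146, 48/247=0.1943, 21/247=0.0850, 4/247=0.0162, 71/247=0.2874, 50/247=0.2024
Σ p₁ᵢp₂ᵢ = 0.023112 + 0.014942 + 0.015691 + 0.004735 + 0.075155 + 0.015565 = 0.149200
Σp_1ᵢ² = 0.1077² + 0.0769² + 0.1846² + 0.2923² + 0.2615² + 0.0769² = 0.011599 + 0.005914 + 0.034077 + 0.085439 + 0.068382 + 0.005914 = 0.211325
Σp_2ᵢ² = 0.2146² + 0.1943² + 0.0850² + 0.0162² + 0.2874² + 0.2024² = 0.046053 + 0.037752 + 0.007225 + 0.000262 + 0.082599 + 0.040966 = 0.214857
O = 0.149200 / √(0.211325 × 0.214857) = 0.149200 / 0.2130837 = 0.7002

0.70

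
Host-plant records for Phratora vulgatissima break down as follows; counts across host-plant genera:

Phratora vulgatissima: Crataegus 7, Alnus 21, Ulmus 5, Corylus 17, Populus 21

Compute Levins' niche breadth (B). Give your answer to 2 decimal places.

4.05

Proportions for Phratora vulgatissima (n=71): 7/71=0.0986, 21/71=0.2958, 5/71=0.0704, 17/71=0.2394, 21/71=0.2958
Σpᵢ² = 0.0986² + 0.2958² + 0.0704² + 0.2394² + 0.2958² = 0.009722 + 0.087498 + 0.004956 + 0.057312 + 0.087498 = 0.246986
B = 1 / 0.246986 = 4.0488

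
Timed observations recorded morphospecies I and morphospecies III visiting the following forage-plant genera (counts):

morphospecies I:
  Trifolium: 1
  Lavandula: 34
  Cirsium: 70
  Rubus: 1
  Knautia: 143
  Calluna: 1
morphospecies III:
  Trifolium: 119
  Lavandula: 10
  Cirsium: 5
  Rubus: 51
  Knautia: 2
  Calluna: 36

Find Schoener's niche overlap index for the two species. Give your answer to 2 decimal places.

0.09

Proportions for morphospecies I (n=250): 1/250=0.0040, 34/250=0.1360, 70/250=0.2800, 1/250=0.0040, 143/250=0.5720, 1/250=0.0040
Proportions for morphospecies III (n=223): 119/223=0.5336, 10/223=0.0448, 5/223=0.0224, 51/223=0.2287, 2/223=0.0090, 36/223=0.1614
Σ|p₁ᵢ − p₂ᵢ| = 0.5296 + 0.0912 + 0.2576 + 0.2247 + 0.5630 + 0.1574 = 1.8235
D = 1 − ½ × 1.8235 = 1 − 0.91175 = 0.08825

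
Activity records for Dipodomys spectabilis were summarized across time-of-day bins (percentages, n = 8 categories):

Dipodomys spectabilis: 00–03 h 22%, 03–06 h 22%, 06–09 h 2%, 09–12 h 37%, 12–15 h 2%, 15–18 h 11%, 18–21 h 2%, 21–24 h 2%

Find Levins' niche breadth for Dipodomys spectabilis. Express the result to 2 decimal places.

4.04

Convert percentages to proportions (divide by 100).
Σpᵢ² = 0.22² + 0.22² + 0.02² + 0.37² + 0.02² + 0.11² + 0.02² + 0.02² = 0.0484 + 0.0484 + 0.0004 + 0.1369 + 0.0004 + 0.0121 + 0.0004 + 0.0004 = 0.2474
B = 1 / 0.2474 = 4.0420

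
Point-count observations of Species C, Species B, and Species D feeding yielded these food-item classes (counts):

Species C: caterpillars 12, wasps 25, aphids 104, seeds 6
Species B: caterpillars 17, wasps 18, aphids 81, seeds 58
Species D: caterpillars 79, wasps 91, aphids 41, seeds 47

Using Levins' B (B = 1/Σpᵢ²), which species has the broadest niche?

Species D

Proportions for Species C (n=147): 12/147=0.0816, 25/147=0.1701, 104/147=0.7075, 6/147=0.0408
Proportions for Species B (n=174): 17/174=0.0977, 18/174=0.1034, 81/174=0.4655, 58/174=0.3333
Proportions for Species D (n=258): 79/258=0.3062, 91/258=0.3527, 41/258=0.1589, 47/258=0.1822
Σp_Cᵢ² = 0.0816² + 0.1701² + 0.7075² + 0.0408² = 0.006659 + 0.028934 + 0.500556 + 0.001665 = 0.537814
B_C = 1 / 0.537814 = 1.8594
Σp_Bᵢ² = 0.0977² + 0.1034² + 0.4655² + 0.3333² = 0.009545 + 0.010692 + 0.216690 + 0.111089 = 0.348016
B_B = 1 / 0.348016 = 2.8734
Σp_Dᵢ² = 0.3062² + 0.3527² + 0.1589² + 0.1822² = 0.093758 + 0.124397 + 0.025249 + 0.033197 = 0.276601
B_D = 1 / 0.276601 = 3.6153
Highest B → broadest niche (most generalist): Species D (B = 3.62).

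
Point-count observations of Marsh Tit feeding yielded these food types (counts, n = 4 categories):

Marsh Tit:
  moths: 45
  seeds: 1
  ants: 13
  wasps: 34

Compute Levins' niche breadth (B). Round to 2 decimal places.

2.58

Proportions for Marsh Tit (n=93): 45/93=0.4839, 1/93=0.0108, 13/93=0.1398, 34/93=0.3656
Σpᵢ² = 0.4839² + 0.0108² + 0.1398² + 0.3656² = 0.234159 + 0.000117 + 0.019544 + 0.133663 = 0.387483
B = 1 / 0.387483 = 2.5808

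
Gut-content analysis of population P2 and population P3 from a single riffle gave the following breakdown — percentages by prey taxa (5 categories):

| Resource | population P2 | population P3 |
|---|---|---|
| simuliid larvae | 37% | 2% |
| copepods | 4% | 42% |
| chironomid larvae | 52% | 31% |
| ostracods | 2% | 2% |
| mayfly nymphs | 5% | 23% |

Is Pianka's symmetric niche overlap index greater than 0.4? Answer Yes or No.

Yes

Convert percentages to proportions (divide by 100).
Σ p₁ᵢp₂ᵢ = 0.0074 + 0.0168 + 0.1612 + 0.0004 + 0.0115 = 0.1973
Σp_1ᵢ² = 0.37² + 0.04² + 0.52² + 0.02² + 0.05² = 0.1369 + 0.0016 + 0.2704 + 0.0004 + 0.0025 = 0.4118
Σp_2ᵢ² = 0.02² + 0.42² + 0.31² + 0.02² + 0.23² = 0.0004 + 0.1764 + 0.0961 + 0.0004 + 0.0529 = 0.3262
O = 0.1973 / √(0.4118 × 0.3262) = 0.1973 / 0.36651 = 0.5383
O = 0.5383 > 0.4 → Yes.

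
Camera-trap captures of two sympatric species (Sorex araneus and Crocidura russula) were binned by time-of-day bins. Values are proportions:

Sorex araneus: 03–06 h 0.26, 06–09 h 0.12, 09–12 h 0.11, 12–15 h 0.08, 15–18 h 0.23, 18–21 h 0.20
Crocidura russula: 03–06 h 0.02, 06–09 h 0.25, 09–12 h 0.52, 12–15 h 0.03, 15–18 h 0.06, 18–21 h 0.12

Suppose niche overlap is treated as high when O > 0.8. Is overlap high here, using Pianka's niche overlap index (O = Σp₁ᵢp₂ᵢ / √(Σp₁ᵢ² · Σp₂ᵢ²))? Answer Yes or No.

Σ p₁ᵢp₂ᵢ = 0.0052 + 0.0300 + 0.0572 + 0.0024 + 0.0138 + 0.0240 = 0.1326
Σp_1ᵢ² = 0.26² + 0.12² + 0.11² + 0.08² + 0.23² + 0.20² = 0.0676 + 0.0144 + 0.0121 + 0.0064 + 0.0529 + 0.0400 = 0.1934
Σp_2ᵢ² = 0.02² + 0.25² + 0.52² + 0.03² + 0.06² + 0.12² = 0.0004 + 0.0625 + 0.2704 + 0.0009 + 0.0036 + 0.0144 = 0.3522
O = 0.1326 / √(0.1934 × 0.3522) = 0.1326 / 0.26099 = 0.5081
O = 0.5081 < 0.8 → No.

No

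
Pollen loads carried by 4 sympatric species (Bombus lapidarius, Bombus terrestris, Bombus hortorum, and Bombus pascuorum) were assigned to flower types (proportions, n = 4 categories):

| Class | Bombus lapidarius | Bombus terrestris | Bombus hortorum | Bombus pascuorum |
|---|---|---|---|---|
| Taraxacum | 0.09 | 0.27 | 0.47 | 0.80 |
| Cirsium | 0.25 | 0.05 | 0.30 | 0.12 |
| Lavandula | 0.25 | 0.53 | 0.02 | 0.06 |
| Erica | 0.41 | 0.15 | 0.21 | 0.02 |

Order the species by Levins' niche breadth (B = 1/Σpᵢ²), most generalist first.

Σp_lapiᵢ² = 0.09² + 0.25² + 0.25² + 0.41² = 0.0081 + 0.0625 + 0.0625 + 0.1681 = 0.3012
B_lapi = 1 / 0.3012 = 3.3201
Σp_terrᵢ² = 0.27² + 0.05² + 0.53² + 0.15² = 0.0729 + 0.0025 + 0.2809 + 0.0225 = 0.3788
B_terr = 1 / 0.3788 = 2.6399
Σp_hortᵢ² = 0.47² + 0.30² + 0.02² + 0.21² = 0.2209 + 0.0900 + 0.0004 + 0.0441 = 0.3554
B_hort = 1 / 0.3554 = 2.8137
Σp_pascᵢ² = 0.80² + 0.12² + 0.06² + 0.02² = 0.6400 + 0.0144 + 0.0036 + 0.0004 = 0.6584
B_pasc = 1 / 0.6584 = 1.5188
Ranking by B (broadest → narrowest): Bombus lapidarius (3.32) > Bombus hortorum (2.81) > Bombus terrestris (2.64) > Bombus pascuorum (1.52)

Bombus lapidarius > Bombus hortorum > Bombus terrestris > Bombus pascuorum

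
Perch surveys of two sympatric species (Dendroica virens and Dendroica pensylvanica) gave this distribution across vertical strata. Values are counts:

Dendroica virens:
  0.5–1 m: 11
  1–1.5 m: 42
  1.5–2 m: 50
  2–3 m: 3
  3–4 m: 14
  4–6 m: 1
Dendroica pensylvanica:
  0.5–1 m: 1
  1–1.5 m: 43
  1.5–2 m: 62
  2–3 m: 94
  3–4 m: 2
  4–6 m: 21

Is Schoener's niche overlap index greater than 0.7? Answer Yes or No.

No

Proportions for Dendroica virens (n=121): 11/121=0.0909, 42/121=0.3471, 50/121=0.4132, 3/121=0.0248, 14/121=0.1157, 1/121=0.0083
Proportions for Dendroica pensylvanica (n=223): 1/223=0.0045, 43/223=0.1928, 62/223=0.2780, 94/223=0.4215, 2/223=0.0090, 21/223=0.0942
Σ|p₁ᵢ − p₂ᵢ| = 0.0864 + 0.1543 + 0.1352 + 0.3967 + 0.1067 + 0.0859 = 0.9652
D = 1 − ½ × 0.9652 = 1 − 0.48260 = 0.51740
D = 0.51740 < 0.7 → No.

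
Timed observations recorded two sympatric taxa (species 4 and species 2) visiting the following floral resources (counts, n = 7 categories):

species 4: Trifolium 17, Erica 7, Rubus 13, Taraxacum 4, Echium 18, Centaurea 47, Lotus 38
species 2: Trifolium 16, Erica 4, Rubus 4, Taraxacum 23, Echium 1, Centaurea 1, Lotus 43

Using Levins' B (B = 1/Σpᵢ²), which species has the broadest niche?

Proportions for species 4 (n=144): 17/144=0.1181, 7/144=0.0486, 13/144=0.0903, 4/144=0.0278, 18/144=0.1250, 47/144=0.3264, 38/144=0.2639
Proportions for species 2 (n=92): 16/92=0.1739, 4/92=0.0435, 4/92=0.0435, 23/92=0.2500, 1/92=0.0109, 1/92=0.0109, 43/92=0.4674
Σp_4ᵢ² = 0.1181² + 0.0486² + 0.0903² + 0.0278² + 0.1250² + 0.3264² + 0.2639² = 0.013948 + 0.002362 + 0.008154 + 0.000773 + 0.015625 + 0.106537 + 0.069643 = 0.217042
B_4 = 1 / 0.217042 = 4.6074
Σp_2ᵢ² = 0.1739² + 0.0435² + 0.0435² + 0.2500² + 0.0109² + 0.0109² + 0.4674² = 0.030241 + 0.001892 + 0.001892 + 0.062500 + 0.000119 + 0.000119 + 0.218463 = 0.315226
B_2 = 1 / 0.315226 = 3.1723
Highest B → broadest niche (most generalist): species 4 (B = 4.61).

species 4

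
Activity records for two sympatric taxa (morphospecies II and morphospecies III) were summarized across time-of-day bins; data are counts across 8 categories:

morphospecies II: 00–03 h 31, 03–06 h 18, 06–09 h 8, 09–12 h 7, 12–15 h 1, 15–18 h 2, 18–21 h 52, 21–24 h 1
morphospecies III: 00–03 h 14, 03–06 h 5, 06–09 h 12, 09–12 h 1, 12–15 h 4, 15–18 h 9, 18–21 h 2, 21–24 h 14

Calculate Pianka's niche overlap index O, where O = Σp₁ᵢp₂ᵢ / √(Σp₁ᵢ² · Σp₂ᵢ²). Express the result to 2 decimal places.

Proportions for morphospecies II (n=120): 31/120=0.2583, 18/120=0.1500, 8/120=0.0667, 7/120=0.0583, 1/120=0.0083, 2/120=0.0167, 52/120=0.4333, 1/120=0.0083
Proportions for morphospecies III (n=61): 14/61=0.2295, 5/61=0.0820, 12/61=0.1967, 1/61=0.0164, 4/61=0.0656, 9/61=0.1475, 2/61=0.0328, 14/61=0.2295
Σ p₁ᵢp₂ᵢ = 0.059280 + 0.012300 + 0.013120 + 0.000956 + 0.000544 + 0.002463 + 0.014212 + 0.001905 = 0.104780
Σp_1ᵢ² = 0.2583² + 0.1500² + 0.0667² + 0.0583² + 0.0083² + 0.0167² + 0.4333² + 0.0083² = 0.066719 + 0.022500 + 0.004449 + 0.003399 + 0.000069 + 0.000279 + 0.187749 + 0.000069 = 0.285233
Σp_2ᵢ² = 0.2295² + 0.0820² + 0.1967² + 0.0164² + 0.0656² + 0.1475² + 0.0328² + 0.2295² = 0.052670 + 0.006724 + 0.038691 + 0.000269 + 0.004303 + 0.021756 + 0.001076 + 0.052670 = 0.178159
O = 0.104780 / √(0.285233 × 0.178159) = 0.104780 / 0.2254259 = 0.4648

0.46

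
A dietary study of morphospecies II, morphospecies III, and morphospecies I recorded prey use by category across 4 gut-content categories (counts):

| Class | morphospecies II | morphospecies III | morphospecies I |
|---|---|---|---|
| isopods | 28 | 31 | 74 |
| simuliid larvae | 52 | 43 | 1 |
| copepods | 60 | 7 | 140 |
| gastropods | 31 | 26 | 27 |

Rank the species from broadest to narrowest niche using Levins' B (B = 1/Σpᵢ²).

Proportions for morphospecies II (n=171): 28/171=0.1637, 52/171=0.3041, 60/171=0.3509, 31/171=0.1813
Proportions for morphospecies III (n=107): 31/107=0.2897, 43/107=0.4019, 7/107=0.0654, 26/107=0.2430
Proportions for morphospecies I (n=242): 74/242=0.3058, 1/242=0.0041, 140/242=0.5785, 27/242=0.1116
Σp_IIᵢ² = 0.1637² + 0.3041² + 0.3509² + 0.1813² = 0.026798 + 0.092477 + 0.123131 + 0.032870 = 0.275276
B_II = 1 / 0.275276 = 3.6327
Σp_IIIᵢ² = 0.2897² + 0.4019² + 0.0654² + 0.2430² = 0.083926 + 0.161524 + 0.004277 + 0.059049 = 0.308776
B_III = 1 / 0.308776 = 3.2386
Σp_Iᵢ² = 0.3058² + 0.0041² + 0.5785² + 0.1116² = 0.093514 + 0.000017 + 0.334662 + 0.012455 = 0.440648
B_I = 1 / 0.440648 = 2.2694
Ranking by B (broadest → narrowest): morphospecies II (3.63) > morphospecies III (3.24) > morphospecies I (2.27)

morphospecies II > morphospecies III > morphospecies I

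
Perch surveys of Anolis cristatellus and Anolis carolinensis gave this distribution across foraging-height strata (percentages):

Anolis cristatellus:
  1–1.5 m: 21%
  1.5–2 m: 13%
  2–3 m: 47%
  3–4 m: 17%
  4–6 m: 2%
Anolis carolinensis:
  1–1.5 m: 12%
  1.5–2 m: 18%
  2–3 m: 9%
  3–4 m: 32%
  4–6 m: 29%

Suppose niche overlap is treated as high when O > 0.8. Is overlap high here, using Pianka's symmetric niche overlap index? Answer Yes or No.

Convert percentages to proportions (divide by 100).
Σ p₁ᵢp₂ᵢ = 0.0252 + 0.0234 + 0.0423 + 0.0544 + 0.0058 = 0.1511
Σp_1ᵢ² = 0.21² + 0.13² + 0.47² + 0.17² + 0.02² = 0.0441 + 0.0169 + 0.2209 + 0.0289 + 0.0004 = 0.3112
Σp_2ᵢ² = 0.12² + 0.18² + 0.09² + 0.32² + 0.29² = 0.0144 + 0.0324 + 0.0081 + 0.1024 + 0.0841 = 0.2414
O = 0.1511 / √(0.3112 × 0.2414) = 0.1511 / 0.27409 = 0.5513
O = 0.5513 < 0.8 → No.

No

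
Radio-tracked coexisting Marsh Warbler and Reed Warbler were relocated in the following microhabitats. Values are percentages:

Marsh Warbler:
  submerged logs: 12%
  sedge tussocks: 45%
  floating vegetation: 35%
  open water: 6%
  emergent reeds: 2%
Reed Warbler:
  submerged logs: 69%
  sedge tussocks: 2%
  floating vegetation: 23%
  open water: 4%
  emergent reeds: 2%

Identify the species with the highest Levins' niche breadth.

Convert percentages to proportions (divide by 100).
Σp_Marsᵢ² = 0.12² + 0.45² + 0.35² + 0.06² + 0.02² = 0.0144 + 0.2025 + 0.1225 + 0.0036 + 0.0004 = 0.3434
B_Mars = 1 / 0.3434 = 2.9121
Σp_Reedᵢ² = 0.69² + 0.02² + 0.23² + 0.04² + 0.02² = 0.4761 + 0.0004 + 0.0529 + 0.0016 + 0.0004 = 0.5314
B_Reed = 1 / 0.5314 = 1.8818
Highest B → broadest niche (most generalist): Marsh Warbler (B = 2.91).

Marsh Warbler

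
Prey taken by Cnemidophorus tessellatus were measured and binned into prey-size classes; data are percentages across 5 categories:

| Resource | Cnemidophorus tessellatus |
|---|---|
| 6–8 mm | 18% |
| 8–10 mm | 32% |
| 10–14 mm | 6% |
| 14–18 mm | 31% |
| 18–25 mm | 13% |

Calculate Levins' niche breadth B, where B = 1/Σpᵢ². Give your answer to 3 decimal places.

Convert percentages to proportions (divide by 100).
Σpᵢ² = 0.18² + 0.32² + 0.06² + 0.31² + 0.13² = 0.0324 + 0.1024 + 0.0036 + 0.0961 + 0.0169 = 0.2514
B = 1 / 0.2514 = 3.97772

3.978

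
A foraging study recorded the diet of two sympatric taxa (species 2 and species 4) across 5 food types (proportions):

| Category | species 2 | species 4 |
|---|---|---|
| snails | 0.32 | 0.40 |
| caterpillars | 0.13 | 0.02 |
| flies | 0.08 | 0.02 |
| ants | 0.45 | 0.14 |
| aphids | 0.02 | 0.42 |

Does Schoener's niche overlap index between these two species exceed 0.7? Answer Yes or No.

No

Σ|p₁ᵢ − p₂ᵢ| = 0.08 + 0.11 + 0.06 + 0.31 + 0.40 = 0.96
D = 1 − ½ × 0.96 = 1 − 0.480 = 0.5200
D = 0.5200 < 0.7 → No.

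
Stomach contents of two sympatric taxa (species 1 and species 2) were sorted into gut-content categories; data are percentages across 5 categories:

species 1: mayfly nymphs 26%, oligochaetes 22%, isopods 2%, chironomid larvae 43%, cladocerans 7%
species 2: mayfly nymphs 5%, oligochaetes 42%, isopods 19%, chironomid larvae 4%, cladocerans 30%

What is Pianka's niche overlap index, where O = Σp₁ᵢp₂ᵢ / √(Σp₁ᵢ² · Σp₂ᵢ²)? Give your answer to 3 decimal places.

Convert percentages to proportions (divide by 100).
Σ p₁ᵢp₂ᵢ = 0.0130 + 0.0924 + 0.0038 + 0.0172 + 0.0210 = 0.1474
Σp_1ᵢ² = 0.26² + 0.22² + 0.02² + 0.43² + 0.07² = 0.0676 + 0.0484 + 0.0004 + 0.1849 + 0.0049 = 0.3062
Σp_2ᵢ² = 0.05² + 0.42² + 0.19² + 0.04² + 0.30² = 0.0025 + 0.1764 + 0.0361 + 0.0016 + 0.0900 = 0.3066
O = 0.1474 / √(0.3062 × 0.3066) = 0.1474 / 0.306400 = 0.48107

0.481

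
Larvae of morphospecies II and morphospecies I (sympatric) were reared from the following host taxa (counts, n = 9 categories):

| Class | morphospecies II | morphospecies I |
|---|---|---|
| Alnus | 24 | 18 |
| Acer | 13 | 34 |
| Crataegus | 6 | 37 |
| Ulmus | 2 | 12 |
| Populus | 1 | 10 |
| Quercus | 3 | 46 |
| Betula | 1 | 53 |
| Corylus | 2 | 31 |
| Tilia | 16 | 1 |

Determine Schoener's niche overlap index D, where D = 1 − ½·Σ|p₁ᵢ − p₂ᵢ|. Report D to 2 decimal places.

0.44

Proportions for morphospecies II (n=68): 24/68=0.3529, 13/68=0.1912, 6/68=0.0882, 2/68=0.0294, 1/68=0.0147, 3/68=0.0441, 1/68=0.0147, 2/68=0.0294, 16/68=0.2353
Proportions for morphospecies I (n=242): 18/242=0.0744, 34/242=0.1405, 37/242=0.1529, 12/242=0.0496, 10/242=0.0413, 46/242=0.1901, 53/242=0.2190, 31/242=0.1281, 1/242=0.0041
Σ|p₁ᵢ − p₂ᵢ| = 0.2785 + 0.0507 + 0.0647 + 0.0202 + 0.0266 + 0.1460 + 0.2043 + 0.0987 + 0.2312 = 1.1209
D = 1 − ½ × 1.1209 = 1 − 0.56045 = 0.43955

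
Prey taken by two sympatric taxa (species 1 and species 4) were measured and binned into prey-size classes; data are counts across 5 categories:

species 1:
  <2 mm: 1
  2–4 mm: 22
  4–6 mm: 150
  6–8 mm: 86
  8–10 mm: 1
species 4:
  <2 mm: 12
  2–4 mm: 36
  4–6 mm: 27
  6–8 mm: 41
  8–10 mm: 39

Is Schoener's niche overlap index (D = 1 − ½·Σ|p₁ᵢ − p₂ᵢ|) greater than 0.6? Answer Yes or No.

Proportions for species 1 (n=260): 1/260=0.0038, 22/260=0.0846, 150/260=0.5769, 86/260=0.3308, 1/260=0.0038
Proportions for species 4 (n=155): 12/155=0.0774, 36/155=0.2323, 27/155=0.1742, 41/155=0.2645, 39/155=0.2516
Σ|p₁ᵢ − p₂ᵢ| = 0.0736 + 0.1477 + 0.4027 + 0.0663 + 0.2478 = 0.9381
D = 1 − ½ × 0.9381 = 1 − 0.46905 = 0.53095
D = 0.53095 < 0.6 → No.

No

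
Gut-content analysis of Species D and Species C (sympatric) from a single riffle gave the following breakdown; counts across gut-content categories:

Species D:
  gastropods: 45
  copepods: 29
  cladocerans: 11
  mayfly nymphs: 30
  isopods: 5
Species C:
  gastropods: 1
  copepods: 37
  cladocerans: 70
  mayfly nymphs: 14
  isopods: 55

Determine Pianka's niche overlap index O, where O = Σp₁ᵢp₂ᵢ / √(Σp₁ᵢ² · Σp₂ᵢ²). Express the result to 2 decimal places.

Proportions for Species D (n=120): 45/120=0.3750, 29/120=0.2417, 11/120=0.0917, 30/120=0.2500, 5/120=0.0417
Proportions for Species C (n=177): 1/177=0.0056, 37/177=0.2090, 70/177=0.3955, 14/177=0.0791, 55/177=0.3107
Σ p₁ᵢp₂ᵢ = 0.002100 + 0.050515 + 0.036267 + 0.019775 + 0.012956 = 0.121613
Σp_1ᵢ² = 0.3750² + 0.2417² + 0.0917² + 0.2500² + 0.0417² = 0.140625 + 0.058419 + 0.008409 + 0.062500 + 0.001739 = 0.271692
Σp_2ᵢ² = 0.0056² + 0.2090² + 0.3955² + 0.0791² + 0.3107² = 0.000031 + 0.043681 + 0.156420 + 0.006257 + 0.096534 = 0.302923
O = 0.121613 / √(0.271692 × 0.302923) = 0.121613 / 0.2868828 = 0.4239

0.42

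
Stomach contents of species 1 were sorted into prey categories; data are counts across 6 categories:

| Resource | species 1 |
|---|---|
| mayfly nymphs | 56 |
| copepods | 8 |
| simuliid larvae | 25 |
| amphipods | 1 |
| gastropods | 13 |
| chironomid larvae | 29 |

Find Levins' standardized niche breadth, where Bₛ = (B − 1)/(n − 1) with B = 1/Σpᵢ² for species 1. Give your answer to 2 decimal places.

Proportions for species 1 (n=132): 56/132=0.4242, 8/132=0.0606, 25/132=0.1894, 1/132=0.0076, 13/132=0.0985, 29/132=0.2197
Σpᵢ² = 0.4242² + 0.0606² + 0.1894² + 0.0076² + 0.0985² + 0.2197² = 0.179946 + 0.003672 + 0.035872 + 0.000058 + 0.009702 + 0.048268 = 0.277518
B = 1 / 0.277518 = 3.6034
Bₛ = (B − 1)/(n − 1) = (3.6034 − 1)/(6 − 1) = 2.6034/5 = 0.5207

0.52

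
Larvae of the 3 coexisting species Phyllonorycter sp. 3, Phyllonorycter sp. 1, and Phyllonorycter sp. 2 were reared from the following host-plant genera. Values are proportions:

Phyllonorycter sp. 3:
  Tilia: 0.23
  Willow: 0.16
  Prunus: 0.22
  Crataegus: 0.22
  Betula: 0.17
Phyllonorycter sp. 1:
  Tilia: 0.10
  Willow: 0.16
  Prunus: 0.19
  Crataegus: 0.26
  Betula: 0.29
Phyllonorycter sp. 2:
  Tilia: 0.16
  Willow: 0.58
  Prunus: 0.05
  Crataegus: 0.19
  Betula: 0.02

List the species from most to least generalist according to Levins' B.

Σp_3ᵢ² = 0.23² + 0.16² + 0.22² + 0.22² + 0.17² = 0.0529 + 0.0256 + 0.0484 + 0.0484 + 0.0289 = 0.2042
B_3 = 1 / 0.2042 = 4.8972
Σp_1ᵢ² = 0.10² + 0.16² + 0.19² + 0.26² + 0.29² = 0.0100 + 0.0256 + 0.0361 + 0.0676 + 0.0841 = 0.2234
B_1 = 1 / 0.2234 = 4.4763
Σp_2ᵢ² = 0.16² + 0.58² + 0.05² + 0.19² + 0.02² = 0.0256 + 0.3364 + 0.0025 + 0.0361 + 0.0004 = 0.4010
B_2 = 1 / 0.4010 = 2.4938
Ranking by B (broadest → narrowest): Phyllonorycter sp. 3 (4.90) > Phyllonorycter sp. 1 (4.48) > Phyllonorycter sp. 2 (2.49)

Phyllonorycter sp. 3 > Phyllonorycter sp. 1 > Phyllonorycter sp. 2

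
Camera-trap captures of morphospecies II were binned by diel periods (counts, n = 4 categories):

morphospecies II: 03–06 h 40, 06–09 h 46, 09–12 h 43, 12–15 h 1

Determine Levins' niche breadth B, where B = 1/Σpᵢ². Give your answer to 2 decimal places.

Proportions for morphospecies II (n=130): 40/130=0.3077, 46/130=0.3538, 43/130=0.3308, 1/130=0.0077
Σpᵢ² = 0.3077² + 0.3538² + 0.3308² + 0.0077² = 0.094679 + 0.125174 + 0.109429 + 0.000059 = 0.329341
B = 1 / 0.329341 = 3.0364

3.04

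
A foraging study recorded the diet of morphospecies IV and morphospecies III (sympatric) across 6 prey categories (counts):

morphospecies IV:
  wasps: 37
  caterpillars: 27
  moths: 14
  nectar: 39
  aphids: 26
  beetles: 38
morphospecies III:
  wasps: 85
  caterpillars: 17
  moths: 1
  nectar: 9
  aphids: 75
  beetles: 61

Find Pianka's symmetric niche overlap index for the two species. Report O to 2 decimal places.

Proportions for morphospecies IV (n=181): 37/181=0.2044, 27/181=0.1492, 14/181=0.0773, 39/181=0.2155, 26/181=0.1436, 38/181=0.2099
Proportions for morphospecies III (n=248): 85/248=0.3427, 17/248=0.0685, 1/248=0.0040, 9/248=0.0363, 75/248=0.3024, 61/248=0.2460
Σ p₁ᵢp₂ᵢ = 0.070048 + 0.010220 + 0.000309 + 0.007823 + 0.043425 + 0.051635 = 0.183460
Σp_1ᵢ² = 0.2044² + 0.1492² + 0.0773² + 0.2155² + 0.1436² + 0.2099² = 0.041779 + 0.022261 + 0.005975 + 0.046440 + 0.020621 + 0.044058 = 0.181134
Σp_2ᵢ² = 0.3427² + 0.0685² + 0.0040² + 0.0363² + 0.3024² + 0.2460² = 0.117443 + 0.004692 + 0.000016 + 0.001318 + 0.091446 + 0.060516 = 0.275431
O = 0.183460 / √(0.181134 × 0.275431) = 0.183460 / 0.2233605 = 0.8214

0.82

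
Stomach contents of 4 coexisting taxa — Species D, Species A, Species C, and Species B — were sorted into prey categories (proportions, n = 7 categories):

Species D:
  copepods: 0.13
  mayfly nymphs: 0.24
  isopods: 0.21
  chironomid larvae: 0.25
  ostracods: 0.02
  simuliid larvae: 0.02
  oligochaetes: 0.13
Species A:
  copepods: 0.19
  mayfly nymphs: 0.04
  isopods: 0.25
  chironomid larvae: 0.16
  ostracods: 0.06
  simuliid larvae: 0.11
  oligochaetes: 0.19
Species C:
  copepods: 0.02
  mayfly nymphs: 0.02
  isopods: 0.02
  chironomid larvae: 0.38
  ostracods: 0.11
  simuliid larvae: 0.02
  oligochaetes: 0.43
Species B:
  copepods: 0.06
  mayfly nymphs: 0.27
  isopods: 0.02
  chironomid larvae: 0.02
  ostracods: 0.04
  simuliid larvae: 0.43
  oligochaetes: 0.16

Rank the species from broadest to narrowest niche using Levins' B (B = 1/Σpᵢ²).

Species A > Species D > Species B > Species C

Σp_Dᵢ² = 0.13² + 0.24² + 0.21² + 0.25² + 0.02² + 0.02² + 0.13² = 0.0169 + 0.0576 + 0.0441 + 0.0625 + 0.0004 + 0.0004 + 0.0169 = 0.1988
B_D = 1 / 0.1988 = 5.0302
Σp_Aᵢ² = 0.19² + 0.04² + 0.25² + 0.16² + 0.06² + 0.11² + 0.19² = 0.0361 + 0.0016 + 0.0625 + 0.0256 + 0.0036 + 0.0121 + 0.0361 = 0.1776
B_A = 1 / 0.1776 = 5.6306
Σp_Cᵢ² = 0.02² + 0.02² + 0.02² + 0.38² + 0.11² + 0.02² + 0.43² = 0.0004 + 0.0004 + 0.0004 + 0.1444 + 0.0121 + 0.0004 + 0.1849 = 0.3430
B_C = 1 / 0.3430 = 2.9155
Σp_Bᵢ² = 0.06² + 0.27² + 0.02² + 0.02² + 0.04² + 0.43² + 0.16² = 0.0036 + 0.0729 + 0.0004 + 0.0004 + 0.0016 + 0.1849 + 0.0256 = 0.2894
B_B = 1 / 0.2894 = 3.4554
Ranking by B (broadest → narrowest): Species A (5.63) > Species D (5.03) > Species B (3.46) > Species C (2.92)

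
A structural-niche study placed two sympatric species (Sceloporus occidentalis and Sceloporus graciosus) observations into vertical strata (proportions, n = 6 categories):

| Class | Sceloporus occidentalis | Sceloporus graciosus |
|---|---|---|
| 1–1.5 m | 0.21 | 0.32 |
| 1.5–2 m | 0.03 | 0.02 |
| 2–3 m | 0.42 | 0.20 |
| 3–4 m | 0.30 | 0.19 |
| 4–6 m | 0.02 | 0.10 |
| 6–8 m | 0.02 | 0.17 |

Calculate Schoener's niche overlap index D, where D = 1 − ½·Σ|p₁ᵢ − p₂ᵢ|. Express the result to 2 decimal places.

0.66

Σ|p₁ᵢ − p₂ᵢ| = 0.11 + 0.01 + 0.22 + 0.11 + 0.08 + 0.15 = 0.68
D = 1 − ½ × 0.68 = 1 − 0.340 = 0.6600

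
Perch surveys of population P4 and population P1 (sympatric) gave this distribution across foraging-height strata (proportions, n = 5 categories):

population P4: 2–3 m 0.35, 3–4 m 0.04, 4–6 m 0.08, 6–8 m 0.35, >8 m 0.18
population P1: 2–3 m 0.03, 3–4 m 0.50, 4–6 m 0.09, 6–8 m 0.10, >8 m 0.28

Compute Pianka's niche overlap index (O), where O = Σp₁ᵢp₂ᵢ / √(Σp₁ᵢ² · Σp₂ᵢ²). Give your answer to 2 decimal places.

Σ p₁ᵢp₂ᵢ = 0.0105 + 0.0200 + 0.0072 + 0.0350 + 0.0504 = 0.1231
Σp_1ᵢ² = 0.35² + 0.04² + 0.08² + 0.35² + 0.18² = 0.1225 + 0.0016 + 0.0064 + 0.1225 + 0.0324 = 0.2854
Σp_2ᵢ² = 0.03² + 0.50² + 0.09² + 0.10² + 0.28² = 0.0009 + 0.2500 + 0.0081 + 0.0100 + 0.0784 = 0.3474
O = 0.1231 / √(0.2854 × 0.3474) = 0.1231 / 0.31488 = 0.3909

0.39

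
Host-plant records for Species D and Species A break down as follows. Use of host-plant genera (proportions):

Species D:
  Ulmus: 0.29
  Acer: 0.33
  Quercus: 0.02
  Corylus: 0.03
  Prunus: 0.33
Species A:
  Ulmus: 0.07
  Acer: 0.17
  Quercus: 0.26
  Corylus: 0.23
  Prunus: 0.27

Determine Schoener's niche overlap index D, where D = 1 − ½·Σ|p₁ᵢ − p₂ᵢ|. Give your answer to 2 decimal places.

0.56

Σ|p₁ᵢ − p₂ᵢ| = 0.22 + 0.16 + 0.24 + 0.20 + 0.06 = 0.88
D = 1 − ½ × 0.88 = 1 − 0.440 = 0.5600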